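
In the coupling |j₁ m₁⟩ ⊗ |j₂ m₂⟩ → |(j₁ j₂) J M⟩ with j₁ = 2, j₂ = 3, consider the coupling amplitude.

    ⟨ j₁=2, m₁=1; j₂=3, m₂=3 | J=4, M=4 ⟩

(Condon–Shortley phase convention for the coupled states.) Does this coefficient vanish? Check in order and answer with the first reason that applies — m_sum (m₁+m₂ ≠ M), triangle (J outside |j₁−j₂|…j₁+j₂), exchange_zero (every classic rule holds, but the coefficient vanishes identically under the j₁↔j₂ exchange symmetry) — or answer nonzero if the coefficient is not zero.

m-sum: m₁+m₂ = 1+3 = 4, M = 4  ✓
triangle: |j₁−j₂| = 1 ≤ J = 4 ≤ j₁+j₂ = 5  ✓
exchange: j₁≠j₂ or m₁≠m₂ — the exchange symmetry imposes no constraint here
value check: CG = −√(3/5) = -0.774597 ≠ 0

nonzero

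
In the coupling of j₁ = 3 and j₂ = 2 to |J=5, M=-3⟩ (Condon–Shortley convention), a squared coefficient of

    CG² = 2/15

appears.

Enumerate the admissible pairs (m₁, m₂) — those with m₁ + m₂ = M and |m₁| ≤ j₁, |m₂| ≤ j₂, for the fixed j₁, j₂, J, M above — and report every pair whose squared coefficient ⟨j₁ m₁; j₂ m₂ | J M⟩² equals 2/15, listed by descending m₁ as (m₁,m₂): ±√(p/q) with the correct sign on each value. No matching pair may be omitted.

(-3,0): +√(2/15)

Admissible pairs with m₁+m₂ = M = -3: (-3,0), (-2,-1), (-1,-2)
  (m₁,m₂)=(-1,-2): CG² = 1/3, CG = +√(1/3)
  (m₁,m₂)=(-2,-1): CG² = 8/15, CG = +√(8/15)
  (m₁,m₂)=(-3,0): CG² = 2/15, CG = +√(2/15)   ← matches the target
Pairs with CG² = 2/15: (-3,0): +√(2/15)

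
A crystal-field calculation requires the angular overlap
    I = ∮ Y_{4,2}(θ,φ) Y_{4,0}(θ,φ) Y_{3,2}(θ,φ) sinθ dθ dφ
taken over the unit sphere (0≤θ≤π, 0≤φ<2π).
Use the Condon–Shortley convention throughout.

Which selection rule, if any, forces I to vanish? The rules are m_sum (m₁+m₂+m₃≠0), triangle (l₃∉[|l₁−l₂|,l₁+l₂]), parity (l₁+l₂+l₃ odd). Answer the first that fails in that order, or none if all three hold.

m₁+m₂+m₃ = 2 + 0 + 2 = 4  ✗
triangle: |4−4|=0 ≤ l₃=3 ≤ 4+4=8
parity: l₁+l₂+l₃ = 11 is odd

m_sum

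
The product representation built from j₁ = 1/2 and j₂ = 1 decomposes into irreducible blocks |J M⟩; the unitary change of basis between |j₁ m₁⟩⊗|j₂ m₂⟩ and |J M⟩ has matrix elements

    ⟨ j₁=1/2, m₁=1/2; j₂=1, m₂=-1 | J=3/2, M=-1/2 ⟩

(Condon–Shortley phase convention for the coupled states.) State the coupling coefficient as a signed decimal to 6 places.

√[4·0!1!2!/4! · 1!0!0!2!1!2!] = √(4/3)
  +(−1)^0/∏(0,0,0,0,1,2)! = 1/2  (running 1/2)
⟨..|..⟩ = √(4/3)·(1/2) = +0.577350

+√(1/3) = +0.577350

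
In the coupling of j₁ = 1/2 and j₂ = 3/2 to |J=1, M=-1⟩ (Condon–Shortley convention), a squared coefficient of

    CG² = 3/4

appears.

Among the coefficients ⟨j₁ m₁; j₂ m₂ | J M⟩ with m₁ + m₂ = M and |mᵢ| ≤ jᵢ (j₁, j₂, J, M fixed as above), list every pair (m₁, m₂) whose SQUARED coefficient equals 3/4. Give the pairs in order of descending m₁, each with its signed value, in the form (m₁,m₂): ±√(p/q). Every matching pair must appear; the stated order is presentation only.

Admissible pairs with m₁+m₂ = M = -1: (-1/2,-1/2), (1/2,-3/2)
  (m₁,m₂)=(1/2,-3/2): CG² = 3/4, CG = +√(3/4)   ← matches the target
  (m₁,m₂)=(-1/2,-1/2): CG² = 1/4, CG = −√(1/4)
Pairs with CG² = 3/4: (1/2,-3/2): +√(3/4)

(1/2,-3/2): +√(3/4)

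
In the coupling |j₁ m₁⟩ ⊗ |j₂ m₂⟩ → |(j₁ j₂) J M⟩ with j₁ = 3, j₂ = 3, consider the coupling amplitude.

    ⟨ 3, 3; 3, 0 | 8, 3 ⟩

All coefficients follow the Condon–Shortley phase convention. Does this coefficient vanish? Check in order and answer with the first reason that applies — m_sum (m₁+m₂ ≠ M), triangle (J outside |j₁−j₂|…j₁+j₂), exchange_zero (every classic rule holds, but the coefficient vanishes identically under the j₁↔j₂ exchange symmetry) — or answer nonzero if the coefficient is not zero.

m-sum: m₁+m₂ = 3+0 = 3, M = 3  ✓
triangle: need |j₁−j₂| ≤ J ≤ j₁+j₂, i.e. J ∈ [0, 6]; J = 8 is outside ✗ ⇒ coefficient is 0

triangle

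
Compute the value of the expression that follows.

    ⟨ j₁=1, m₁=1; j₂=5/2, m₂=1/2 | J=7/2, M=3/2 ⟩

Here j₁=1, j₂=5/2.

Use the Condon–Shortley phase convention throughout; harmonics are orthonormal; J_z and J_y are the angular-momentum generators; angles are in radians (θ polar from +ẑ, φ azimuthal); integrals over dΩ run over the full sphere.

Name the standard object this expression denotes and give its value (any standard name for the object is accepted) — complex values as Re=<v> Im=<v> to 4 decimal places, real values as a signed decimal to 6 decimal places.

This is a Clebsch–Gordan (vector-coupling) coefficient.
triangle: 0!×2!×5!/8! = 240/40320
(j±m)!: 2!×0!×3!×2!×5!×2! = 5760
prefactor² = (2J+1)×Δ×N² = 1920/7
  k=0: +1/(0!×0!×0!×3!×2!×2!) = 1/24
Σ = 1/24  ⇒  CG² = 1920/7×(1/24)² = 10/21
CG = +√(10/21) = +0.690066

Clebsch–Gordan coefficient, +√(10/21) ≈ +0.690066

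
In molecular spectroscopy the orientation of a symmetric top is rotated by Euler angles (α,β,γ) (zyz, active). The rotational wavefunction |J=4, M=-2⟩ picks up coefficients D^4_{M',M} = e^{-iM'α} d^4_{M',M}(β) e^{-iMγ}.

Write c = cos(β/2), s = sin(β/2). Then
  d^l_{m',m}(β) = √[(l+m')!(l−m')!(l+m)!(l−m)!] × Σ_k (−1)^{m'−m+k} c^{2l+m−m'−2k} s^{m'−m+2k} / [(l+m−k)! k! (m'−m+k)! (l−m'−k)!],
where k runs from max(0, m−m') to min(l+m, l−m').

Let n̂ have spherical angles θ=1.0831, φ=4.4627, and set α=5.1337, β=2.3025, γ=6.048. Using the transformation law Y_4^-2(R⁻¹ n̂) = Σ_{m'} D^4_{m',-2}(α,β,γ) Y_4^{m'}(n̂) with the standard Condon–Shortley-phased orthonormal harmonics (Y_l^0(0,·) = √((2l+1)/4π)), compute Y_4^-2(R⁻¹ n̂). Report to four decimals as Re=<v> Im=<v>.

Re=0.0207 Im=0.2286

Need the full column D^4_{m',-2} for m'=−4..4 at α=5.1337, β=2.3025, γ=6.0480.
cos(β/2)=0.407346, sin(β/2)=0.913274
d^4_{-4,-2}: single k=2 term ⇒ +0.020163;  D = +0.007026+0.018900i
d^4_{-3,-2}: k∈[1..2] ⇒ +0.006359 -0.095897 = -0.089538;  D = +0.063828-0.062794i
d^4_{-2,-2}: k∈[0..2] ⇒ +0.000758 -0.045726 +0.287309 = +0.242341;  D = -0.225744-0.088143i
d^4_{-1,-2}: k∈[0..2] ⇒ -0.007211 +0.181229 -0.607311 = -0.433293;  D = +0.021249+0.432771i
d^4_{0,-2}: k∈[0..2] ⇒ +0.036150 -0.484561 +0.913387 = +0.464975;  D = +0.414479-0.210734i
d^4_{1,-2}: k∈[0..2] ⇒ -0.120819 +0.910966 -0.915813 = -0.125667;  D = -0.097785-0.078932i
d^4_{2,-2}: k∈[0..2] ⇒ +0.287309 -1.155353 +0.483959 = -0.384085;  D = +0.097925-0.371392i
d^4_{3,-2}: k∈[0..1] ⇒ -0.482038 +0.807672 = +0.325634;  D = -0.321290+0.053007i
d^4_{4,-2}: single k=0 term ⇒ +0.509463;  D = -0.281248-0.424796i
Y_4^{m'}(θ=1.0831,φ=4.4627) and Σ D·Y over m':
  (+0.0070+0.0189i)·(+0.1459+0.2266i)  (+0.0638-0.0628i)·(+0.2754-0.2961i)  (-0.2257-0.0881i)·(-0.1231-0.0671i)  (+0.0212+0.4328i)·(+0.0708-0.2776i)  (+0.4145-0.2107i)·(-0.2010+0.0000i)  (-0.0978-0.0789i)·(-0.0708-0.2776i)  (+0.0979-0.3714i)·(-0.1231+0.0671i)  (-0.3213+0.0530i)·(-0.2754-0.2961i)  (-0.2812-0.4248i)·(+0.1459-0.2266i)
Y_4^-2(R⁻¹ n̂) = +0.020696+0.228581i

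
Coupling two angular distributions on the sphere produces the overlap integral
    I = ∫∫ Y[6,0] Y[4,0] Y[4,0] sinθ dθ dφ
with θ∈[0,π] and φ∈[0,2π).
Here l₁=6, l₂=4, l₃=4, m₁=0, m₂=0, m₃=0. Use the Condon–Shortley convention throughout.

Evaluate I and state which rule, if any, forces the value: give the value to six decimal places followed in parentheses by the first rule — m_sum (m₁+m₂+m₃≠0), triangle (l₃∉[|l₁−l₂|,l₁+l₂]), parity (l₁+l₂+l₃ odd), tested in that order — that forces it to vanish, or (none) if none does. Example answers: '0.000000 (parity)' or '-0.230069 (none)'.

0.142253 (none)

Rules hold: Σm=0, L=14 even, 2≤4≤10.
N = 13·9·9 = 1053
Δ = 6!·6!·2!/15! = 1/1261260
Racah Σ t=2..4: t=2:+1/4608 t=3:−1/1296 t=4:+1/4608 = -7/20736
⇒ 3j(6 4 4; 0 0 0)² = 20/1287, sgn -1
(m-triple is (0,0,0) — same symbol as above.)
4πI² = N·(3j₀)²·(3jₘ)² = 400/1573
I = +1·√(0.254291/4π) = 0.14225276
No selection rule forces the value: the integral is nonzero (none).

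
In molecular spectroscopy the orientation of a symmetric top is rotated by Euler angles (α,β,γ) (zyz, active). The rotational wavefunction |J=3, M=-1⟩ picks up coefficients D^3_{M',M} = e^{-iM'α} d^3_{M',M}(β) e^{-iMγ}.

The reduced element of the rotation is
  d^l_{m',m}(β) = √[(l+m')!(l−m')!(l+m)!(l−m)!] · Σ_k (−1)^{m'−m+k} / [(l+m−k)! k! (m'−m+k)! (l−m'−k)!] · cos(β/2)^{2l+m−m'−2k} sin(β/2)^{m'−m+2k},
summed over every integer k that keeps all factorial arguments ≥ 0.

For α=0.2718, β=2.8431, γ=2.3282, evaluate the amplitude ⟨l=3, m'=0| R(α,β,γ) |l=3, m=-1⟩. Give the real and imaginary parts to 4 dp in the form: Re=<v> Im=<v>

Split into d^3_{0,-1}(β=2.8431) × two z-phases.
With c≡cos(β/2)=0.148693 and s≡sin(β/2)=0.988883, N=[6·6·2·24]^{1/2}=41.569219
k: max(0,(-1)−(0))=0 … min(3+(-1),3−(0))=2
  k=0: (−1)^1·41.5692/(12)·0.1487^5·0.9889^1 = -0.000249
  k=1: (−1)^2·41.5692/(4)·0.1487^3·0.9889^3 = +0.033038
  k=2: (−1)^3·41.5692/(12)·0.1487^1·0.9889^5 = -0.487087
d^3_{0,-1}(2.8431) = -0.000249 +0.033038 -0.487087 = -0.454297
Phases: e^{-i·(0)·0.2718}=+1.000000+0.000000i, e^{-i·(-1)·2.3282}=-0.687037+0.726622i ⇒ D=+0.312119-0.330103i

Re=0.3121 Im=-0.3301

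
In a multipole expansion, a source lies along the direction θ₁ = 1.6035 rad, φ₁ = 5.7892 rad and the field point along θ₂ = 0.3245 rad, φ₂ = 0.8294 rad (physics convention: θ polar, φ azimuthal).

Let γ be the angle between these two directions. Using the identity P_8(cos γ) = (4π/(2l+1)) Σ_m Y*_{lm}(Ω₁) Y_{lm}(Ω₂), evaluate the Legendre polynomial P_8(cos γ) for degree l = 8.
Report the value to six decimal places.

Summing Y*_{l m}(θ₁,φ₁)·Y_{l m}(θ₂,φ₂) over m ∈ [−8, 8]; prefactor 4π/(2·8+1) = 0.739198:
  term(m=-8) = -0.00001 + 0.00003j   from Y*(Ω₁)=-0.35376 + 0.37183j, Y(Ω₂)=0.00005 - 0.00002j
  term(m=-7) = 0.00004 + 0.00001j   from Y*(Ω₁)=0.06383 - 0.02089j, Y(Ω₂)=0.00058 + 0.00030j
  term(m=-6) = 0.00016 + 0.00181j   from Y*(Ω₁)=0.36338 + 0.06525j, Y(Ω₂)=0.00129 + 0.00476j
  term(m=-5) = 0.00199 - 0.00069j   from Y*(Ω₁)=-0.06194 - 0.04924j, Y(Ω₂)=-0.01425 + 0.02246j
  term(m=-4) = 0.01896 + 0.02887j   from Y*(Ω₁)=-0.12936 - 0.30164j, Y(Ω₂)=-0.10360 + 0.01842j
  term(m=-3) = 0.01709 - 0.01863j   from Y*(Ω₁)=-0.00752 + 0.08442j, Y(Ω₂)=-0.23686 - 0.18133j
  term(m=-2) = 0.15173 + 0.08188j   from Y*(Ω₁)=-0.17111 + 0.25956j, Y(Ω₂)=-0.04874 - 0.55244j
  term(m=-1) = 0.01064 - 0.04213j   from Y*(Ω₁)=0.07674 - 0.04132j, Y(Ω₂)=0.33668 - 0.36769j
  term(m=+0) = -0.06041 + 0.00000j   from Y*(Ω₁)=0.30587 + 0.00000j, Y(Ω₂)=-0.19751 + 0.00000j
  term(m=+1) = 0.01064 + 0.04213j   from Y*(Ω₁)=-0.07674 - 0.04132j, Y(Ω₂)=-0.33668 - 0.36769j
  term(m=+2) = 0.15173 - 0.08188j   from Y*(Ω₁)=-0.17111 - 0.25956j, Y(Ω₂)=-0.04874 + 0.55244j
  term(m=+3) = 0.01709 + 0.01863j   from Y*(Ω₁)=0.00752 + 0.08442j, Y(Ω₂)=0.23686 - 0.18133j
  term(m=+4) = 0.01896 - 0.02887j   from Y*(Ω₁)=-0.12936 + 0.30164j, Y(Ω₂)=-0.10360 - 0.01842j
  term(m=+5) = 0.00199 + 0.00069j   from Y*(Ω₁)=0.06194 - 0.04924j, Y(Ω₂)=0.01425 + 0.02246j
  term(m=+6) = 0.00016 - 0.00181j   from Y*(Ω₁)=0.36338 - 0.06525j, Y(Ω₂)=0.00129 - 0.00476j
  term(m=+7) = 0.00004 - 0.00001j   from Y*(Ω₁)=-0.06383 - 0.02089j, Y(Ω₂)=-0.00058 + 0.00030j
  term(m=+8) = -0.00001 - 0.00003j   from Y*(Ω₁)=-0.35376 - 0.37183j, Y(Ω₂)=0.00005 + 0.00002j
Σ over m = 0.34079 + 0.00000j; ×(4π/17) → 0.25191 + 0.00000j. Real part: 0.251913

0.251913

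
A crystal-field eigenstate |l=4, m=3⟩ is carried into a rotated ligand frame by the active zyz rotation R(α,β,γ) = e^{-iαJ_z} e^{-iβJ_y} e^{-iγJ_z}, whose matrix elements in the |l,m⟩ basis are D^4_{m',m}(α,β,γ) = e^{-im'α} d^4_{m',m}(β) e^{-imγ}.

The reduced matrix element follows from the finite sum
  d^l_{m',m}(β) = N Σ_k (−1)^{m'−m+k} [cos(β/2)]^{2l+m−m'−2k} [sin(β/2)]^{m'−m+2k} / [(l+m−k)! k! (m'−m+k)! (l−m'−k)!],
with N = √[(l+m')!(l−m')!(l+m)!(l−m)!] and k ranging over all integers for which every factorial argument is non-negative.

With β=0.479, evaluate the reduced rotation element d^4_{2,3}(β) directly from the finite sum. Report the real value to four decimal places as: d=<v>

d^4_{2,3}(β=0.4790) via the finite sum:
Half-angle: c=0.971457, s=0.237217. N=√(720·2·5040·1)=2693.993318
k: max(0,(3)−(2))=1 … min(4+(3),4−(2))=2
  k=1: (−1)^0·2693.9933/(720)·0.9715^7·0.2372^1 = +0.724726
  k=2: (−1)^1·2693.9933/(240)·0.9715^5·0.2372^3 = -0.129640
d^4_{2,3}(0.4790) = +0.724726 -0.129640 = +0.595086

d=0.5951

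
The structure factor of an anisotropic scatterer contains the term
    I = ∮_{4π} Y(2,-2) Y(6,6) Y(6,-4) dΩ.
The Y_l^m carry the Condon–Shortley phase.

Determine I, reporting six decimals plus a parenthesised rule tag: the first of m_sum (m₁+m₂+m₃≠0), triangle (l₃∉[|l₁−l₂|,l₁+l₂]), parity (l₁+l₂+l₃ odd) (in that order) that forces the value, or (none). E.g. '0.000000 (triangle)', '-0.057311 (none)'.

Checks pass: Σm=0; 14 even; l₃=6∈[4,8].
(2·2+1)(2·6+1)(2·6+1) = 845
Δ: 2! 2! 10! / 15! → 1/90090
sum: t=0:+1/69120 t=1:−1/14400 t=2:+1/69120 = -7/172800
3j²(2 6 6; 0 0 0) = Δ·Π!·Σ² = 14/715  (sign -1)
sum: t=2:+1/14515200 = 1/14515200
3j²(2 6 6; -2 6 -4) = Δ·Π!·Σ² = 2/455  (sign +1)
combine: 4πI² = 845·14/715·2/455 = 4/55
take √, sign -1: I = -0.07607531
No selection rule forces the value: the integral is nonzero (none).

-0.076075 (none)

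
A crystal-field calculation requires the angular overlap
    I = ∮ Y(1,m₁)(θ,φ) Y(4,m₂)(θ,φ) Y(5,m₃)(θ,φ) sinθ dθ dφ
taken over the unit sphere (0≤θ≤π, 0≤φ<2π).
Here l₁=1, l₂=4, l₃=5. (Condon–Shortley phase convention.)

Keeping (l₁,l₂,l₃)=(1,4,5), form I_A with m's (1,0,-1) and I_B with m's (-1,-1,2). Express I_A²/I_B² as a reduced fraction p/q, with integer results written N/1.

5/7

Shared (l₁,l₂,l₃)=(1,4,5): N and (l;000)² cancel in I_A²/I_B².
A: Δ = 0!·2!·8!/11! = 1/495; Racah Σ t=0..0: t=0:+1/1152 = 1/1152; ⇒ 3j(1 4 5; 1 0 -1)² = 1/33, sgn +1
B: Δ = 0!·2!·8!/11! = 1/495; Racah Σ t=0..0: t=0:+1/1440 = 1/1440; ⇒ 3j(1 4 5; -1 -1 2)² = 7/165, sgn -1
I_A²/I_B² = (1/33)/(7/165) = 5/7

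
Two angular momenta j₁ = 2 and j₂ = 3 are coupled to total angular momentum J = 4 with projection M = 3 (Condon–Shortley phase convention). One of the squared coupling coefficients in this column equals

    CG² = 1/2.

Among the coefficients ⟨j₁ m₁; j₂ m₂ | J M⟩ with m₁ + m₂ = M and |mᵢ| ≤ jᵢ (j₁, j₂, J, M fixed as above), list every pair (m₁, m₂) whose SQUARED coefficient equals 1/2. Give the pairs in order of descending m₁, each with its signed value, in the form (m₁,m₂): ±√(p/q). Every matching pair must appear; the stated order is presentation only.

Admissible pairs with m₁+m₂ = M = 3: (0,3), (1,2), (2,1)
  (m₁,m₂)=(2,1): CG² = 1/2, CG = +√(1/2)   ← matches the target
  (m₁,m₂)=(1,2): CG² = 1/20, CG = −√(1/20)
  (m₁,m₂)=(0,3): CG² = 9/20, CG = −√(9/20)
Pairs with CG² = 1/2: (2,1): +√(1/2)

(2,1): +√(1/2)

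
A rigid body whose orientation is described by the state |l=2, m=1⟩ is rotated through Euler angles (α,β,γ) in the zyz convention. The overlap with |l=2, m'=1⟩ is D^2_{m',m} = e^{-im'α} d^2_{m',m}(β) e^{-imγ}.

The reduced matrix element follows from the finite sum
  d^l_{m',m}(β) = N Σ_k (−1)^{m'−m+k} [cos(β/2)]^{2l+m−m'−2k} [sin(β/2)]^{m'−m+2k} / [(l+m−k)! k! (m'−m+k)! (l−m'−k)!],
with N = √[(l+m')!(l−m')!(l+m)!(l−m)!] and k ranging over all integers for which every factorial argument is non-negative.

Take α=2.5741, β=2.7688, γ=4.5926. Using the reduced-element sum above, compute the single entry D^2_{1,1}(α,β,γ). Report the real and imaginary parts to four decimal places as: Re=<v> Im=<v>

Re=-0.0624 Im=0.0760

Split into d^2_{1,1}(β=2.7688) × two z-phases.
c=cos(2.768800/2)=0.185319, s=sin(2.768800/2)=0.982678; N=√[6·1·6·1]=6.000000
The bounds max(0,m−m')=0 and min(l+m,l−m')=1 give 2 terms
  k=0: (−1)^0·6.0000/(6)·0.1853^4·0.9827^0 = +0.001179
  k=1: (−1)^1·6.0000/(2)·0.1853^2·0.9827^2 = -0.099491
d^2_{1,1}(2.7688) = +0.001179 -0.099491 = -0.098311
Attach z-rotation phases: D = e^{-i(1)(2.5741)}·(-0.098311)·e^{-i(1)(4.5926)} = -0.062373+0.075992i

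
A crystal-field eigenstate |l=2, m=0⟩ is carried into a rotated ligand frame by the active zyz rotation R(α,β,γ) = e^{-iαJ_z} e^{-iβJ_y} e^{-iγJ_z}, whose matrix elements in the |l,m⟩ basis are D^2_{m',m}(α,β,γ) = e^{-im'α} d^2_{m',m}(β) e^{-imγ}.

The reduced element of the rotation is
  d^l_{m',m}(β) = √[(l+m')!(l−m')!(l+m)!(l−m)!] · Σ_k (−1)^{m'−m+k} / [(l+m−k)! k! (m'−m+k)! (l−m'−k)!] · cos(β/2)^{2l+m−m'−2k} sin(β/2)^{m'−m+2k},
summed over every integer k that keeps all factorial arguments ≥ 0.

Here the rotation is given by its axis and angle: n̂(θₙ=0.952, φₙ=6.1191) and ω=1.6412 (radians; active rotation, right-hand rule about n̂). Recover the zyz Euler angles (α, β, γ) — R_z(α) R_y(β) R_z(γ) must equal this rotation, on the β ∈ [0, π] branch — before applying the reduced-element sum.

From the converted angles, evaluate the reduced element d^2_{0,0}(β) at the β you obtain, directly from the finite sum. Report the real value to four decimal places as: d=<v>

d=-0.3740

Axis–angle → zyz. n̂ = (sinθₙcosφₙ, sinθₙsinφₙ, cosθₙ) = (+0.803636, -0.133061, +0.580055), ω = 1.6412.
R = I cosω + sinω [n̂]ₓ + (1−cosω) n̂n̂ᵀ gives
  R = [+0.620917, -0.693073, +0.366213; +0.464163, -0.051395, -0.884257; +0.631676, +0.719033, +0.289787]
β = atan2(√(R₁₃²+R₂₃²), R₃₃) = 1.276792; α = atan2(R₂₃, R₁₃) mod 2π = 5.105032; γ = atan2(R₃₂, −R₃₁) mod 2π = 2.291610
d^2_{0,0}(β=1.2768) via the finite sum:
With c≡cos(β/2)=0.803053 and s≡sin(β/2)=0.595908, N=[2·2·2·2]^{1/2}=4.000000
Admissible k: 0..2 (factorial args all ≥0)
  k=0: (−1)^0·4.0000/(4)·0.8031^4·0.5959^0 = +0.415888
  k=1: (−1)^1·4.0000/(1)·0.8031^2·0.5959^2 = -0.916023
  k=2: (−1)^2·4.0000/(4)·0.8031^0·0.5959^4 = +0.126101
d^2_{0,0}(1.2768) = +0.415888 -0.916023 +0.126101 = -0.374035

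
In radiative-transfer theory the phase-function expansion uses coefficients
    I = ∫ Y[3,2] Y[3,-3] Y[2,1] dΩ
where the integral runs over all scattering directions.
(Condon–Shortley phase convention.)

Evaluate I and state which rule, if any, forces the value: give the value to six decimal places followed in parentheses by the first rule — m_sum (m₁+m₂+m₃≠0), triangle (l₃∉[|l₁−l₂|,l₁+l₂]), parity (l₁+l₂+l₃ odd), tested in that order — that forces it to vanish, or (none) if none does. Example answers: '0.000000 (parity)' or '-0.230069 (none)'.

Checks pass: Σm=0; 8 even; l₃=2∈[0,6].
(2·3+1)(2·3+1)(2·2+1) = 245
Δ: 4! 2! 2! / 9! → 1/3780
sum: t=1:−1/24 t=2:+1/4 t=3:−1/24 = 1/6
3j²(3 3 2; 0 0 0) = Δ·Π!·Σ² = 4/105  (sign +1)
sum: t=0:+1/48 = 1/48
3j²(3 3 2; 2 -3 1) = Δ·Π!·Σ² = 5/84  (sign -1)
combine: 4πI² = 245·4/105·5/84 = 5/9
take √, sign -1: I = -0.21026104
No selection rule forces the value: the integral is nonzero (none).

-0.210261 (none)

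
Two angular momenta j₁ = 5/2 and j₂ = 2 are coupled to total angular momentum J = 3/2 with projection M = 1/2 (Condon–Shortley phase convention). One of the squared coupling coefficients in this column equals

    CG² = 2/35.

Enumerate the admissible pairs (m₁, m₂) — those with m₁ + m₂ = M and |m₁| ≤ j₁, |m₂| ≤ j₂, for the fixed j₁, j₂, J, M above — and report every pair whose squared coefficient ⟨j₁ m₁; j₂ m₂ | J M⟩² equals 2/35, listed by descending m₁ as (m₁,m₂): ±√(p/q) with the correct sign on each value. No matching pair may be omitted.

(1/2,0): −√(2/35)

Admissible pairs with m₁+m₂ = M = 1/2: (-3/2,2), (-1/2,1), (1/2,0), (3/2,-1), (5/2,-2)
  (m₁,m₂)=(5/2,-2): CG² = 8/21, CG = +√(8/21)
  (m₁,m₂)=(3/2,-1): CG² = 2/105, CG = −√(2/105)
  (m₁,m₂)=(1/2,0): CG² = 2/35, CG = −√(2/35)   ← matches the target
  (m₁,m₂)=(-1/2,1): CG² = 5/21, CG = +√(5/21)
  (m₁,m₂)=(-3/2,2): CG² = 32/105, CG = −√(32/105)
Pairs with CG² = 2/35: (1/2,0): −√(2/35)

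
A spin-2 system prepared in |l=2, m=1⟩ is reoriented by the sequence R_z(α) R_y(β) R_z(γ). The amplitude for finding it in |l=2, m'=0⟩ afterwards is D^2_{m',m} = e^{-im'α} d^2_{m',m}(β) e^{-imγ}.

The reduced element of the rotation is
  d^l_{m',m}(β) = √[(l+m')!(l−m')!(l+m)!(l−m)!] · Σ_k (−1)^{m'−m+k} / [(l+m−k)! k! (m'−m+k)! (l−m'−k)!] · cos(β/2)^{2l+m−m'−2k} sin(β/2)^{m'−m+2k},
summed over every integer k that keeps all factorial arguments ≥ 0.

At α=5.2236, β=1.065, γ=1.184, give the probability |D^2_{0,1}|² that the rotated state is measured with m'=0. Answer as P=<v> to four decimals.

P=0.2695

D^2_{0,1}(5.2236,1.0650,1.1840) = e^{-i·0·5.2236}·d^2_{0,1}(1.0650)·e^{-i·1·1.1840}. Compute d first:
c=cos(1.065000/2)=0.861541, s=sin(1.065000/2)=0.507689; N=√[2·2·6·1]=4.898979
k: max(0,(1)−(0))=1 … min(2+(1),2−(0))=2
  k=1: (−1)^0·4.8990/(2)·0.8615^3·0.5077^1 = +0.795244
  k=2: (−1)^1·4.8990/(2)·0.8615^1·0.5077^3 = -0.276149
d^2_{0,1}(1.0650) = +0.795244 -0.276149 = +0.519095
|D^2_{0,1}|² = |d^2_{0,1}(β)|² = (+0.519095)² = 0.269459 (the z-rotation phases have unit modulus)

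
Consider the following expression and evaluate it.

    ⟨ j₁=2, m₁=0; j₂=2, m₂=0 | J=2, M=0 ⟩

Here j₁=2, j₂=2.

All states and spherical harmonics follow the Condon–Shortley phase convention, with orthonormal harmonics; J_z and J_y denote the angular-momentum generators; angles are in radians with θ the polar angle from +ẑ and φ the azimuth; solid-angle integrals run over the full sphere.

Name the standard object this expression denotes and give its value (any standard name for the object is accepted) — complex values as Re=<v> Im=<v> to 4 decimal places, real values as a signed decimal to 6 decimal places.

This is a Clebsch–Gordan (vector-coupling) coefficient.
√[5·2!2!2!/7! · 2!2!2!2!2!2!] = √(32/63)
  +(−1)^0/∏(0,2,2,2,0,0)! = 1/8  (running 1/8)
  +(−1)^1/∏(1,1,1,1,1,1)! = -1  (running -7/8)
  +(−1)^2/∏(2,0,0,0,2,2)! = 1/8  (running -3/4)
⟨..|..⟩ = √(32/63)·(-3/4) = -0.534522

Clebsch–Gordan coefficient, −√(2/7) ≈ -0.534522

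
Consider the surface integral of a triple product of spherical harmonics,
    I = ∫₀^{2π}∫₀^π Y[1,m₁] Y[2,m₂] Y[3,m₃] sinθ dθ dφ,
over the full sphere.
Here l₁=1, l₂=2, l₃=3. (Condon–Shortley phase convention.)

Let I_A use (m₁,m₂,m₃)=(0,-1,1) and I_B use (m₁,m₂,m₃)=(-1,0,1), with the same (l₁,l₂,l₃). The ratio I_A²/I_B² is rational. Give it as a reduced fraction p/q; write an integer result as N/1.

l's match ⇒ only the (l;m) 3-j factors differ between A and B.
A: triangle coeff Δ(1,2,3) = 1/105; Σ_t [0,0]: t=0:+1/6 = 1/6; (3j)²=8/105 [(1 2 3; 0 -1 1)], sign=+1
B: triangle coeff Δ(1,2,3) = 1/105; Σ_t [0,0]: t=0:+1/8 = 1/8; (3j)²=2/35 [(1 2 3; -1 0 1)], sign=+1
I_A²/I_B² = (8/105)/(2/35) = 4/3

4/3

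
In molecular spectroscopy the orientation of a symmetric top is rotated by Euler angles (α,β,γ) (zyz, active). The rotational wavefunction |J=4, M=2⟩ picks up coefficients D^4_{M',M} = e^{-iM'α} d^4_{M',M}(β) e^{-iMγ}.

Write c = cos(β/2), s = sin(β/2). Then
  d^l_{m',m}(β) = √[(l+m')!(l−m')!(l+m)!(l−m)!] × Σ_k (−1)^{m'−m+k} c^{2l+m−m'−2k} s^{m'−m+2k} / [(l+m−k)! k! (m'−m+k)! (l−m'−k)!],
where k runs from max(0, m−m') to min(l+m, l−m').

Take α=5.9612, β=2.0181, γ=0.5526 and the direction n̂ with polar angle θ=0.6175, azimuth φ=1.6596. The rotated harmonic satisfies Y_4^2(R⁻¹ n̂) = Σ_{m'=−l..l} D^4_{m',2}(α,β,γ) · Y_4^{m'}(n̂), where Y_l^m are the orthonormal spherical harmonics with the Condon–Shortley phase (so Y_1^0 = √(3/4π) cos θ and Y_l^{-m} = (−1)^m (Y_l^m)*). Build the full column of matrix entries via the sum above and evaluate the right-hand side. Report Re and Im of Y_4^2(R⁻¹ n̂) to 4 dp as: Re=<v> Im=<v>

Re=-0.2207 Im=-0.1657

Need the full column D^4_{m',2} for m'=−4..4 at α=5.9612, β=2.0181, γ=0.5526.
cos(β/2)=0.532665, sin(β/2)=0.846326
d^4_{-4,2}: single k=6 term ⇒ +0.551714;  D = -0.404265-0.375444i
d^4_{-3,2}: k∈[5..6] ⇒ +0.736608 -0.619844 = +0.116764;  D = -0.056016-0.102450i
d^4_{-2,2}: k∈[4..6] ⇒ +0.619525 -1.251170 +0.263210 = -0.368435;  D = +0.065371+0.362589i
d^4_{-1,2}: k∈[3..5] ⇒ +0.367620 -1.392059 +0.702837 = -0.321601;  D = -0.046027+0.318291i
d^4_{0,2}: k∈[2..4] ⇒ +0.155211 -1.044859 +0.989137 = +0.099488;  D = +0.044666-0.088898i
d^4_{1,2}: k∈[1..3] ⇒ +0.043687 -0.551430 +0.928039 = +0.420296;  D = +0.297843-0.296545i
d^4_{2,2}: k∈[0..2] ⇒ +0.006481 -0.196328 +0.619525 = +0.429678;  D = +0.384780-0.191228i
d^4_{3,2}: k∈[0..1] ⇒ -0.038528 +0.291789 = +0.253261;  D = +0.250810-0.035151i
d^4_{4,2}: single k=0 term ⇒ +0.086572;  D = +0.085131+0.015732i
Y_4^{m'}(θ=0.6175,φ=1.6596) and Σ D·Y over m':
  (-0.4043-0.3754i)·(+0.0466-0.0173i)  (-0.0560-0.1024i)·(+0.0522+0.1911i)  (+0.0654+0.3626i)·(-0.4033+0.0724i)  (-0.0460+0.3183i)·(-0.0327-0.3678i)  (+0.0447-0.0889i)·(-0.1561+0.0000i)  (+0.2978-0.2965i)·(+0.0327-0.3678i)  (+0.3848-0.1912i)·(-0.4033-0.0724i)  (+0.2508-0.0352i)·(-0.0522+0.1911i)  (+0.0851+0.0157i)·(+0.0466+0.0173i)
Y_4^2(R⁻¹ n̂) = -0.220684-0.165683i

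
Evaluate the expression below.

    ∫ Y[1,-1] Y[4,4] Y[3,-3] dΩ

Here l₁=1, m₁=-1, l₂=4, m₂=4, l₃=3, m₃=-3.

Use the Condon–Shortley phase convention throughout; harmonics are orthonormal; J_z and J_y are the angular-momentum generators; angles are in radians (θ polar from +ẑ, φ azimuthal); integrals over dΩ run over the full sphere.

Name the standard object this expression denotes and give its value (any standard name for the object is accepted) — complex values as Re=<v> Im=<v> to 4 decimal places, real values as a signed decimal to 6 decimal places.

Gaunt coefficient, +0.325735

This is a Gaunt coefficient — the integral of a triple product of spherical harmonics over the sphere.
m-sum 0 ✓  L=8 even ✓  3≤3≤5 ✓
Π(2lᵢ+1) = 3×9×7 = 189
triangle coeff Δ(1,4,3) = 1/252
Σ_t [1,1]: t=1:−1/36 = -1/36
(3j)²=4/63 [(1 4 3; 0 0 0)], sign=+1
Σ_t [2,2]: t=2:+1/1440 = 1/1440
(3j)²=1/9 [(1 4 3; -1 4 -3)], sign=+1
⇒ 4πI² = 4/3
I = (+1)√(4/3/(4π)) = 0.32573501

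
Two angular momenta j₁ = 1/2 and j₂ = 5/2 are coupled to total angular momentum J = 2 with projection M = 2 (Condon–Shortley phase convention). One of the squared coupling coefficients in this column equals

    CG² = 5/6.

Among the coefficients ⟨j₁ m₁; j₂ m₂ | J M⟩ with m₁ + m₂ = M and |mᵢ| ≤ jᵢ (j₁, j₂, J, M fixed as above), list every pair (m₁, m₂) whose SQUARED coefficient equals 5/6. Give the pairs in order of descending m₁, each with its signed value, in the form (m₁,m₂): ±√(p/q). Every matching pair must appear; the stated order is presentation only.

(-1/2,5/2): −√(5/6)

Admissible pairs with m₁+m₂ = M = 2: (-1/2,5/2), (1/2,3/2)
  (m₁,m₂)=(1/2,3/2): CG² = 1/6, CG = +√(1/6)
  (m₁,m₂)=(-1/2,5/2): CG² = 5/6, CG = −√(5/6)   ← matches the target
Pairs with CG² = 5/6: (-1/2,5/2): −√(5/6)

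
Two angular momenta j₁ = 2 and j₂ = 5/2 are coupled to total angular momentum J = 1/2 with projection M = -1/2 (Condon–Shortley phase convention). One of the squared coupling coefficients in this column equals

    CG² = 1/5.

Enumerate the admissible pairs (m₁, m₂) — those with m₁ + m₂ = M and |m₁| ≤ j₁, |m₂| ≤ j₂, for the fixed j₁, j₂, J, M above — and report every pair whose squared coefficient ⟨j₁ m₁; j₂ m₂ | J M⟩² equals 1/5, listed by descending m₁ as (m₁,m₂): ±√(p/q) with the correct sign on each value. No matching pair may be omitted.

Admissible pairs with m₁+m₂ = M = -1/2: (-2,3/2), (-1,1/2), (0,-1/2), (1,-3/2), (2,-5/2)
  (m₁,m₂)=(2,-5/2): CG² = 1/3, CG = +√(1/3)
  (m₁,m₂)=(1,-3/2): CG² = 4/15, CG = −√(4/15)
  (m₁,m₂)=(0,-1/2): CG² = 1/5, CG = +√(1/5)   ← matches the target
  (m₁,m₂)=(-1,1/2): CG² = 2/15, CG = −√(2/15)
  (m₁,m₂)=(-2,3/2): CG² = 1/15, CG = +√(1/15)
Pairs with CG² = 1/5: (0,-1/2): +√(1/5)

(0,-1/2): +√(1/5)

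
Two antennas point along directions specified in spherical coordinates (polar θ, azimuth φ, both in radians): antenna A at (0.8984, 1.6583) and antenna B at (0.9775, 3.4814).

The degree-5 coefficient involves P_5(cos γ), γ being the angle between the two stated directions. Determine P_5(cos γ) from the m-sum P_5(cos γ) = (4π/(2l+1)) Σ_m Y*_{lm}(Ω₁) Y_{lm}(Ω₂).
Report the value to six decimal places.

Addition theorem: P_5(cos γ) = (4π/11) Σ_m Y*_{lm}(Ω₁) Y_{lm}(Ω₂), m = −5…5:
  m=-5: (-0.057630, 0.123206) × (0.023255, 0.180344) = (-0.023560, -0.007528)  (running Σ = (-0.023560, -0.007528))
  m=-4: (0.321686, 0.117430) × (0.081426, -0.379113) = (0.070713, -0.112393)  (running Σ = (0.047153, -0.119921))
  m=-3: (0.107104, -0.398584) × (-0.187290, 0.304538) = (0.101324, 0.107268)  (running Σ = (0.148478, -0.012653))
  m=-2: (-0.104258, -0.018434) × (-0.031528, 0.025476) = (0.003757, -0.002075)  (running Σ = (0.152234, -0.014728))
  m=-1: (0.027825, -0.317170) × (0.331554, -0.117211) = (-0.027950, -0.108420)  (running Σ = (0.124284, -0.123148))
  m=0: (-0.194846, -0.000000) × (-0.047431, 0.000000) = (0.009242, 0.000000)  (running Σ = (0.133526, -0.123148))
  m=1: (-0.027825, -0.317170) × (-0.331554, -0.117211) = (-0.027950, 0.108420)  (running Σ = (0.105575, -0.014728))
  m=2: (-0.104258, 0.018434) × (-0.031528, -0.025476) = (0.003757, 0.002075)  (running Σ = (0.109332, -0.012653))
  m=3: (-0.107104, -0.398584) × (0.187290, 0.304538) = (0.101324, -0.107268)  (running Σ = (0.210656, -0.119921))
  m=4: (0.321686, -0.117430) × (0.081426, 0.379113) = (0.070713, 0.112393)  (running Σ = (0.281369, -0.007528))
  m=5: (0.057630, 0.123206) × (-0.023255, 0.180344) = (-0.023560, 0.007528)  (running Σ = (0.257810, 0.000000))
Accumulated sum (0.257810, 0.000000); after 4π/(2l+1) scaling, (0.294521, 0.000000) ⇒ P_5 = 0.294521

0.294521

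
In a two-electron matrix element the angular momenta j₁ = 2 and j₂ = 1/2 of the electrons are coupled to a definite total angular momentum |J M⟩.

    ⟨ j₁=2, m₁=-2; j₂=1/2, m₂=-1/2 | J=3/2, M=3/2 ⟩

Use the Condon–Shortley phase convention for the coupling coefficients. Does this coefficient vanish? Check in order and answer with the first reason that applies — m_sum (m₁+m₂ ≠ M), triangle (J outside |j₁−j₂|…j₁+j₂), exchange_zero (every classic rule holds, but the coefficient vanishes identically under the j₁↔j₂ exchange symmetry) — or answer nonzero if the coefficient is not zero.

m-sum: m₁+m₂ = -2+(-1/2) = -5/2, M = 3/2  ✗ ⇒ coefficient is 0

m_sum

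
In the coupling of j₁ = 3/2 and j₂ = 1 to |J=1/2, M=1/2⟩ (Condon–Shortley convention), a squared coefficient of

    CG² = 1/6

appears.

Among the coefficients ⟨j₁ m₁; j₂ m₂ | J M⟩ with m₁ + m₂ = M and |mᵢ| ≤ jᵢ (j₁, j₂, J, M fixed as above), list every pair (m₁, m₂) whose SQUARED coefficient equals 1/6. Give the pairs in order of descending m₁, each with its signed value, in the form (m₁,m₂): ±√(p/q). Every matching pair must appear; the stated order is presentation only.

(-1/2,1): +√(1/6)

Admissible pairs with m₁+m₂ = M = 1/2: (-1/2,1), (1/2,0), (3/2,-1)
  (m₁,m₂)=(3/2,-1): CG² = 1/2, CG = +√(1/2)
  (m₁,m₂)=(1/2,0): CG² = 1/3, CG = −√(1/3)
  (m₁,m₂)=(-1/2,1): CG² = 1/6, CG = +√(1/6)   ← matches the target
Pairs with CG² = 1/6: (-1/2,1): +√(1/6)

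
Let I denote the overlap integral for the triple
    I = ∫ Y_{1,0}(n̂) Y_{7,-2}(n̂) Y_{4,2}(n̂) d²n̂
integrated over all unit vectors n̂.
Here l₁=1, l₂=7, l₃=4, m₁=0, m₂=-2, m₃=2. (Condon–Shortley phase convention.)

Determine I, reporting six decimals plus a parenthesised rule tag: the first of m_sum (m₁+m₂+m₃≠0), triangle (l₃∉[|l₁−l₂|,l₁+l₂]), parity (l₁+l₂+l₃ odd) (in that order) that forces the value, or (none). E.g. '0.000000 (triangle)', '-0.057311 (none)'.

triangle: need 6≤l₃≤8, have 4; I=0

0.000000 (triangle)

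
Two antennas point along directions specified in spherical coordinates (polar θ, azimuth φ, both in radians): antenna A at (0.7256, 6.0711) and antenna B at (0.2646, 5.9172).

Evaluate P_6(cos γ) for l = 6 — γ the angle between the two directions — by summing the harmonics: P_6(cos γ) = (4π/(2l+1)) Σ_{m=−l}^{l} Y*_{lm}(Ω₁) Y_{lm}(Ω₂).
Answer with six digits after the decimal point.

Term-by-term m-sum for l=6 (normalisation 4π/13 = 0.966644):
  term(m=-6) = 0.00000 + 0.00001j   from Y*(Ω₁)=0.01212 - 0.03943j, Y(Ω₂)=-0.00009 + 0.00013j
  term(m=-5) = 0.00023 + 0.00022j   from Y*(Ω₁)=0.07869 - 0.14056j, Y(Ω₂)=-0.00051 + 0.00191j
  term(m=-4) = 0.00449 + 0.00318j   from Y*(Ω₁)=0.23587 - 0.26760j, Y(Ω₂)=0.00165 + 0.01535j
  term(m=-3) = 0.03280 + 0.01632j   from Y*(Ω₁)=0.36148 - 0.26704j, Y(Ω₂)=0.03712 + 0.07256j
  term(m=-2) = 0.04947 + 0.01573j   from Y*(Ω₁)=0.16499 - 0.07451j, Y(Ω₂)=0.21328 + 0.19163j
  term(m=-1) = -0.17389 - 0.02698j   from Y*(Ω₁)=-0.29062 + 0.06258j, Y(Ω₂)=0.55273 + 0.21184j
  term(m=+0) = -0.11047 + 0.00000j   from Y*(Ω₁)=-0.28010 + 0.00000j, Y(Ω₂)=0.39439 + 0.00000j
  term(m=+1) = -0.17389 + 0.02698j   from Y*(Ω₁)=0.29062 + 0.06258j, Y(Ω₂)=-0.55273 + 0.21184j
  term(m=+2) = 0.04947 - 0.01573j   from Y*(Ω₁)=0.16499 + 0.07451j, Y(Ω₂)=0.21328 - 0.19163j
  term(m=+3) = 0.03280 - 0.01632j   from Y*(Ω₁)=-0.36148 - 0.26704j, Y(Ω₂)=-0.03712 + 0.07256j
  term(m=+4) = 0.00449 - 0.00318j   from Y*(Ω₁)=0.23587 + 0.26760j, Y(Ω₂)=0.00165 - 0.01535j
  term(m=+5) = 0.00023 - 0.00022j   from Y*(Ω₁)=-0.07869 - 0.14056j, Y(Ω₂)=0.00051 + 0.00191j
  term(m=+6) = 0.00000 - 0.00001j   from Y*(Ω₁)=0.01212 + 0.03943j, Y(Ω₂)=-0.00009 - 0.00013j
Total Σ_m = -0.28428 + 0.00000j. Multiply by 0.966644: -0.27479 + 0.00000j. P_6(cos γ) = -0.274793

-0.274793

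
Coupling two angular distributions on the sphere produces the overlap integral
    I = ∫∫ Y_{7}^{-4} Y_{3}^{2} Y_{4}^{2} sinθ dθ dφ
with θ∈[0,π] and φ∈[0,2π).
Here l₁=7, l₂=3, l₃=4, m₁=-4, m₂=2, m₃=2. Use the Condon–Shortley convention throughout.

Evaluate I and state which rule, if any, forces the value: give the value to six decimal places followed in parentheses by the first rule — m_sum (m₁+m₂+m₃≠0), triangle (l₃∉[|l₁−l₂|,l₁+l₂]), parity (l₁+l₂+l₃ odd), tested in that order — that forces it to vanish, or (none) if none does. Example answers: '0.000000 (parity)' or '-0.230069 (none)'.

0.250850 (none)

Rules hold: Σm=0, L=14 even, 4≤4≤10.
N = 15·7·9 = 945
Δ = 6!·8!·0!/15! = 1/45045
Racah Σ t=3..3: t=3:−1/20736 = -1/20736
⇒ 3j(7 3 4; 0 0 0)² = 35/1287, sgn -1
Racah Σ t=5..5: t=5:−1/172800 = -1/172800
⇒ 3j(7 3 4; -4 2 2)² = 2/65, sgn -1
4πI² = N·(3j₀)²·(3jₘ)² = 1470/1859
I = +1·√(0.790748/4π) = 0.25084996
No selection rule forces the value: the integral is nonzero (none).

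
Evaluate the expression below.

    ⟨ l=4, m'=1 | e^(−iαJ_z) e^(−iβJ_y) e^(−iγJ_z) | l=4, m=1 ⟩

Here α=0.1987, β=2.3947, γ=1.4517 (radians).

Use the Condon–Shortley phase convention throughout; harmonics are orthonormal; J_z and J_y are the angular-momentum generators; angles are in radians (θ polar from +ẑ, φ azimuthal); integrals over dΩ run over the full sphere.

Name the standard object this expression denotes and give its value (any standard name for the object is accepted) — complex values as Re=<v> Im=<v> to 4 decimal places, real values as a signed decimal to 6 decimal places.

Wigner D-matrix element, Re=0.0396 Im=0.4965

This is a Wigner D-matrix element — the rotation-matrix element ⟨l m'| R(α,β,γ) |l m⟩ in the angular-momentum basis.
Split into d^4_{1,1}(β=2.3947) × two z-phases.
With c≡cos(β/2)=0.364826 and s≡sin(β/2)=0.931076, N=[120·6·120·6]^{1/2}=720.000000
k: max(0,(1)−(1))=0 … min(4+(1),4−(1))=3
  k=0: (−1)^0·720.0000/(720)·0.3648^8·0.9311^0 = +0.000314
  k=1: (−1)^1·720.0000/(48)·0.3648^6·0.9311^2 = -0.030660
  k=2: (−1)^2·720.0000/(24)·0.3648^4·0.9311^4 = +0.399398
  k=3: (−1)^3·720.0000/(72)·0.3648^2·0.9311^6 = -0.867126
d^4_{1,1}(2.3947) = +0.000314 -0.030660 +0.399398 -0.867126 = -0.498074
D = (+0.980324-0.197395i)·(-0.498074)·(+0.118815-0.992916i) = +0.039607+0.496497i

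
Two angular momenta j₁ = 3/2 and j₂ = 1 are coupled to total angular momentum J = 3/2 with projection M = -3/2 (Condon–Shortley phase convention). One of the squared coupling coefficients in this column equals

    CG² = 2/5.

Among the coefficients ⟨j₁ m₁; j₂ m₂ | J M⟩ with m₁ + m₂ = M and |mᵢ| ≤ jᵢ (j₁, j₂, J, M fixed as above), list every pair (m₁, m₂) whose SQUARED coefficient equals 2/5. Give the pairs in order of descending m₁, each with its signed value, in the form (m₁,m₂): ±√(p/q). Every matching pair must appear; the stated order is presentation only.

Admissible pairs with m₁+m₂ = M = -3/2: (-3/2,0), (-1/2,-1)
  (m₁,m₂)=(-1/2,-1): CG² = 2/5, CG = +√(2/5)   ← matches the target
  (m₁,m₂)=(-3/2,0): CG² = 3/5, CG = −√(3/5)
Pairs with CG² = 2/5: (-1/2,-1): +√(2/5)

(-1/2,-1): +√(2/5)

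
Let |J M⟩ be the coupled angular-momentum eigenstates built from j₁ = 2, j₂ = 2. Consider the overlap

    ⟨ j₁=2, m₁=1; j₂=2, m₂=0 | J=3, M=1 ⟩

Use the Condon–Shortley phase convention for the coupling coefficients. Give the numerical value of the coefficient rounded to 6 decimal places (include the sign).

√[7·1!3!3!/8! · 3!1!2!2!4!2!] = √(36/5)
  +(−1)^0/∏(0,1,1,2,2,1)! = 1/4  (running 1/4)
  +(−1)^1/∏(1,0,0,1,3,2)! = -1/12  (running 1/6)
⟨..|..⟩ = √(36/5)·(1/6) = +0.447214

+√(1/5) = +0.447214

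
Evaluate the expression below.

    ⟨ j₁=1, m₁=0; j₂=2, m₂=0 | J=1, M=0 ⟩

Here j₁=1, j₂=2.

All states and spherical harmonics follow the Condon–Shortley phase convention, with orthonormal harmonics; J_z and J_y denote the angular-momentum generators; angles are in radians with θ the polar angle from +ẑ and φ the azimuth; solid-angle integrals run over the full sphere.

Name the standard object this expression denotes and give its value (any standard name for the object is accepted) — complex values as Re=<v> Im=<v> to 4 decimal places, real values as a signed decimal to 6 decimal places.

This is a Clebsch–Gordan (vector-coupling) coefficient.
j₁+j₂−J=2  J+j₁−j₂=0  J−j₁+j₂=2  j₁+j₂+J+1=5
(j₁±m₁, j₂±m₂, J±M) = (1,1,2,2,1,1)
P² = 2/5
sum k=1..1:
  [1] −1/1 = -1
S = -1
C² = P²·S² = 2/5 ; C = -0.632456

Clebsch–Gordan coefficient, −√(2/5) ≈ -0.632456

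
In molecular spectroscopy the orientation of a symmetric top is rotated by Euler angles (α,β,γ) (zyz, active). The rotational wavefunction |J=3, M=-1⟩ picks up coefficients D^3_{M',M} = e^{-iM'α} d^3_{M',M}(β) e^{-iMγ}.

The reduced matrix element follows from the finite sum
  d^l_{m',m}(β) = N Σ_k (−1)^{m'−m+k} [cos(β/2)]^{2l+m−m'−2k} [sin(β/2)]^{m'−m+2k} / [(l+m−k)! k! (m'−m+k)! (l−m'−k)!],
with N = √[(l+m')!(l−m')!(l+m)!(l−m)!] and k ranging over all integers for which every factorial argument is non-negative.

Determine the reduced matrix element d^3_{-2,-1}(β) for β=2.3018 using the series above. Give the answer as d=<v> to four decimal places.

d^3_{-2,-1}(β=2.3018) via the finite sum:
Half-angle: c=0.407666, s=0.913131. N=√(1·120·2·24)=75.894664
Admissible k: 1..2 (factorial args all ≥0)
  k=1: (−1)^0·75.8947/(24)·0.4077^5·0.9131^1 = +0.032513
  k=2: (−1)^1·75.8947/(12)·0.4077^3·0.9131^3 = -0.326244
d^3_{-2,-1}(2.3018) = +0.032513 -0.326244 = -0.293731

d=-0.2937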